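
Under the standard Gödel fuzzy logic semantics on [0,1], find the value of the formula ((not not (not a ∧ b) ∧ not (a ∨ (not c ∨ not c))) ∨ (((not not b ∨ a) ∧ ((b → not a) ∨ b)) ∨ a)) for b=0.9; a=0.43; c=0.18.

not a: Gödel ¬ of 0.43 = 0 (operand ≠ 0)
(not a ∧ b) = min(0, 0.9) = 0
not (not a ∧ b): Gödel ¬ of 0 = 1 (operand is 0)
not not (not a ∧ b): Gödel ¬ of 1 = 0 (operand ≠ 0)
not c: Gödel ¬ of 0.18 = 0 (operand ≠ 0)
not c: Gödel ¬ of 0.18 = 0 (operand ≠ 0)
(not c ∨ not c) = max(0, 0) = 0
(a ∨ (not c ∨ not c)) = max(0.43, 0) = 0.43
not (a ∨ (not c ∨ not c)): Gödel ¬ of 0.43 = 0 (operand ≠ 0)
(not not (not a ∧ b) ∧ not (a ∨ (not c ∨ not c))) = min(0, 0) = 0
not b: Gödel ¬ of 0.9 = 0 (operand ≠ 0)
not not b: Gödel ¬ of 0 = 1 (operand is 0)
(not not b ∨ a) = max(1, 0.43) = 1
not a: Gödel ¬ of 0.43 = 0 (operand ≠ 0)
(b → not a): 0.9 > 0, so result = 0
((b → not a) ∨ b) = max(0, 0.9) = 0.9
((not not b ∨ a) ∧ ((b → not a) ∨ b)) = min(1, 0.9) = 0.9
(((not not b ∨ a) ∧ ((b → not a) ∨ b)) ∨ a) = max(0.9, 0.43) = 0.9
((not not (not a ∧ b) ∧ not (a ∨ (not c ∨ not c))) ∨ (((not not b ∨ a) ∧ ((b → not a) ∨ b)) ∨ a)) = max(0, 0.9) = 0.9

0.90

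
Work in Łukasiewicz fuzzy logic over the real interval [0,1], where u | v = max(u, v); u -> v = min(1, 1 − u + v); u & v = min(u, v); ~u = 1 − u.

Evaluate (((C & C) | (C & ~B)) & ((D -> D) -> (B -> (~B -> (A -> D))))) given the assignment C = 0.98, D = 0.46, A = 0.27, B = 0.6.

0.98

(C & C) = min(0.98, 0.98) = 0.98
~B: Łukasiewicz ¬ gives 1 − 0.6 = 0.4
(C & ~B) = min(0.98, 0.4) = 0.4
((C & C) | (C & ~B)) = max(0.98, 0.4) = 0.98
(D -> D): min(1, 1 − 0.46 + 0.46) = 1
~B: Łukasiewicz ¬ gives 1 − 0.6 = 0.4
(A -> D): min(1, 1 − 0.27 + 0.46) = 1
(~B -> (A -> D)): min(1, 1 − 0.4 + 1) = 1
(B -> (~B -> (A -> D))): min(1, 1 − 0.6 + 1) = 1
((D -> D) -> (B -> (~B -> (A -> D)))): min(1, 1 − 1 + 1) = 1
(((C & C) | (C & ~B)) & ((D -> D) -> (B -> (~B -> (A -> D))))) = min(0.98, 1) = 0.98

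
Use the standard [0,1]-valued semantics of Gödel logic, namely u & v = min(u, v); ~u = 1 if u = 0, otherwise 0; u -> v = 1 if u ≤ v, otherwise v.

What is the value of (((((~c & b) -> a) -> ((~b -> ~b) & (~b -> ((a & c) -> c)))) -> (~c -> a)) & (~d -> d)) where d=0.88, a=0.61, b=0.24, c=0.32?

~c: Gödel ¬ of 0.32 = 0 (operand ≠ 0)
(~c & b) = min(0, 0.24) = 0
((~c & b) -> a): 0 ≤ 0.61, so result = 1
~b: Gödel ¬ of 0.24 = 0 (operand ≠ 0)
~b: Gödel ¬ of 0.24 = 0 (operand ≠ 0)
(~b -> ~b): 0 ≤ 0, so result = 1
~b: Gödel ¬ of 0.24 = 0 (operand ≠ 0)
(a & c) = min(0.61, 0.32) = 0.32
((a & c) -> c): 0.32 ≤ 0.32, so result = 1
(~b -> ((a & c) -> c)): 0 ≤ 1, so result = 1
((~b -> ~b) & (~b -> ((a & c) -> c))) = min(1, 1) = 1
(((~c & b) -> a) -> ((~b -> ~b) & (~b -> ((a & c) -> c)))): 1 ≤ 1, so result = 1
~c: Gödel ¬ of 0.32 = 0 (operand ≠ 0)
(~c -> a): 0 ≤ 0.61, so result = 1
((((~c & b) -> a) -> ((~b -> ~b) & (~b -> ((a & c) -> c)))) -> (~c -> a)): 1 ≤ 1, so result = 1
~d: Gödel ¬ of 0.88 = 0 (operand ≠ 0)
(~d -> d): 0 ≤ 0.88, so result = 1
(((((~c & b) -> a) -> ((~b -> ~b) & (~b -> ((a & c) -> c)))) -> (~c -> a)) & (~d -> d)) = min(1, 1) = 1

1.00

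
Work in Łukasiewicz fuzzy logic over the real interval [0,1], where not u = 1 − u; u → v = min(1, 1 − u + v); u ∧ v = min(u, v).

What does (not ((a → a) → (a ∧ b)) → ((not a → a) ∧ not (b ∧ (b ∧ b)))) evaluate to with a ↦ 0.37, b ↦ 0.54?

(a → a): min(1, 1 − 0.37 + 0.37) = 1
(a ∧ b) = min(0.37, 0.54) = 0.37
((a → a) → (a ∧ b)): min(1, 1 − 1 + 0.37) = 0.37
not ((a → a) → (a ∧ b)): Łukasiewicz ¬ gives 1 − 0.37 = 0.63
not a: Łukasiewicz ¬ gives 1 − 0.37 = 0.63
(not a → a): min(1, 1 − 0.63 + 0.37) = 0.74
(b ∧ b) = min(0.54, 0.54) = 0.54
(b ∧ (b ∧ b)) = min(0.54, 0.54) = 0.54
not (b ∧ (b ∧ b)): Łukasiewicz ¬ gives 1 − 0.54 = 0.46
((not a → a) ∧ not (b ∧ (b ∧ b))) = min(0.74, 0.46) = 0.46
(not ((a → a) → (a ∧ b)) → ((not a → a) ∧ not (b ∧ (b ∧ b)))): min(1, 1 − 0.63 + 0.46) = 0.83

0.83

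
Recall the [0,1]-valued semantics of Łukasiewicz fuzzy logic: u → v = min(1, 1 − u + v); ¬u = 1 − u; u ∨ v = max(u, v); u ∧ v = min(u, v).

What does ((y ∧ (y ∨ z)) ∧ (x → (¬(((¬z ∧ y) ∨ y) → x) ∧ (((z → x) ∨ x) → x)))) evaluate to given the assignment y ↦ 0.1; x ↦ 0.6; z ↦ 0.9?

0.10

(y ∨ z) = max(0.1, 0.9) = 0.9
(y ∧ (y ∨ z)) = min(0.1, 0.9) = 0.1
¬z: Łukasiewicz ¬ gives 1 − 0.9 = 0.1
(¬z ∧ y) = min(0.1, 0.1) = 0.1
((¬z ∧ y) ∨ y) = max(0.1, 0.1) = 0.1
(((¬z ∧ y) ∨ y) → x): min(1, 1 − 0.1 + 0.6) = 1
¬(((¬z ∧ y) ∨ y) → x): Łukasiewicz ¬ gives 1 − 1 = 0
(z → x): min(1, 1 − 0.9 + 0.6) = 0.7
((z → x) ∨ x) = max(0.7, 0.6) = 0.7
(((z → x) ∨ x) → x): min(1, 1 − 0.7 + 0.6) = 0.9
(¬(((¬z ∧ y) ∨ y) → x) ∧ (((z → x) ∨ x) → x)) = min(0, 0.9) = 0
(x → (¬(((¬z ∧ y) ∨ y) → x) ∧ (((z → x) ∨ x) → x))): min(1, 1 − 0.6 + 0) = 0.4
((y ∧ (y ∨ z)) ∧ (x → (¬(((¬z ∧ y) ∨ y) → x) ∧ (((z → x) ∨ x) → x)))) = min(0.1, 0.4) = 0.1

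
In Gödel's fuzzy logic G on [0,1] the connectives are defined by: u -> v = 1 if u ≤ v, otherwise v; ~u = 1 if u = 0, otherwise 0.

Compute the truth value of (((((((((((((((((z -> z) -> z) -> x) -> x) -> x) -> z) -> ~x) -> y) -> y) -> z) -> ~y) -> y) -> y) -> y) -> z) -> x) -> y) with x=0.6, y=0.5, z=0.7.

(z -> z): 0.7 ≤ 0.7, so result = 1
((z -> z) -> z): 1 > 0.7, so result = 0.7
(((z -> z) -> z) -> x): 0.7 > 0.6, so result = 0.6
((((z -> z) -> z) -> x) -> x): 0.6 ≤ 0.6, so result = 1
(((((z -> z) -> z) -> x) -> x) -> x): 1 > 0.6, so result = 0.6
((((((z -> z) -> z) -> x) -> x) -> x) -> z): 0.6 ≤ 0.7, so result = 1
~x: Gödel ¬ of 0.6 = 0 (operand ≠ 0)
(((((((z -> z) -> z) -> x) -> x) -> x) -> z) -> ~x): 1 > 0, so result = 0
((((((((z -> z) -> z) -> x) -> x) -> x) -> z) -> ~x) -> y): 0 ≤ 0.5, so result = 1
(((((((((z -> z) -> z) -> x) -> x) -> x) -> z) -> ~x) -> y) -> y): 1 > 0.5, so result = 0.5
((((((((((z -> z) -> z) -> x) -> x) -> x) -> z) -> ~x) -> y) -> y) -> z): 0.5 ≤ 0.7, so result = 1
~y: Gödel ¬ of 0.5 = 0 (operand ≠ 0)
(((((((((((z -> z) -> z) -> x) -> x) -> x) -> z) -> ~x) -> y) -> y) -> z) -> ~y): 1 > 0, so result = 0
((((((((((((z -> z) -> z) -> x) -> x) -> x) -> z) -> ~x) -> y) -> y) -> z) -> ~y) -> y): 0 ≤ 0.5, so result = 1
(((((((((((((z -> z) -> z) -> x) -> x) -> x) -> z) -> ~x) -> y) -> y) -> z) -> ~y) -> y) -> y): 1 > 0.5, so result = 0.5
((((((((((((((z -> z) -> z) -> x) -> x) -> x) -> z) -> ~x) -> y) -> y) -> z) -> ~y) -> y) -> y) -> y): 0.5 ≤ 0.5, so result = 1
(((((((((((((((z -> z) -> z) -> x) -> x) -> x) -> z) -> ~x) -> y) -> y) -> z) -> ~y) -> y) -> y) -> y) -> z): 1 > 0.7, so result = 0.7
((((((((((((((((z -> z) -> z) -> x) -> x) -> x) -> z) -> ~x) -> y) -> y) -> z) -> ~y) -> y) -> y) -> y) -> z) -> x): 0.7 > 0.6, so result = 0.6
(((((((((((((((((z -> z) -> z) -> x) -> x) -> x) -> z) -> ~x) -> y) -> y) -> z) -> ~y) -> y) -> y) -> y) -> z) -> x) -> y): 0.6 > 0.5, so result = 0.5

0.50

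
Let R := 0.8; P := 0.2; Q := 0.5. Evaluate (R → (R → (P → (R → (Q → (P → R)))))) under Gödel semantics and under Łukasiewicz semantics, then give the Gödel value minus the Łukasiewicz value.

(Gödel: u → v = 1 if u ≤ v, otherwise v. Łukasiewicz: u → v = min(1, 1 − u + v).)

0.00

Gödel evaluation:
  (P → R): 0.2 ≤ 0.8, so result = 1
  (Q → (P → R)): 0.5 ≤ 1, so result = 1
  (R → (Q → (P → R))): 0.8 ≤ 1, so result = 1
  (P → (R → (Q → (P → R)))): 0.2 ≤ 1, so result = 1
  (R → (P → (R → (Q → (P → R))))): 0.8 ≤ 1, so result = 1
  (R → (R → (P → (R → (Q → (P → R)))))): 0.8 ≤ 1, so result = 1
  Gödel value = 1
Łukasiewicz evaluation:
  (P → R): min(1, 1 − 0.2 + 0.8) = 1
  (Q → (P → R)): min(1, 1 − 0.5 + 1) = 1
  (R → (Q → (P → R))): min(1, 1 − 0.8 + 1) = 1
  (P → (R → (Q → (P → R)))): min(1, 1 − 0.2 + 1) = 1
  (R → (P → (R → (Q → (P → R))))): min(1, 1 − 0.8 + 1) = 1
  (R → (R → (P → (R → (Q → (P → R)))))): min(1, 1 − 0.8 + 1) = 1
  Łukasiewicz value = 1
Difference: 1 − 1 = 0.00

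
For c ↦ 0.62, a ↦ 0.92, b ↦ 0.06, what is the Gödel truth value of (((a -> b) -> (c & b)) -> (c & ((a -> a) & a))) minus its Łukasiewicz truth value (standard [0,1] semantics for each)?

-0.08

Gödel evaluation:
  (a -> b): 0.92 > 0.06, so result = 0.06
  (c & b) = min(0.62, 0.06) = 0.06
  ((a -> b) -> (c & b)): 0.06 ≤ 0.06, so result = 1
  (a -> a): 0.92 ≤ 0.92, so result = 1
  ((a -> a) & a) = min(1, 0.92) = 0.92
  (c & ((a -> a) & a)) = min(0.62, 0.92) = 0.62
  (((a -> b) -> (c & b)) -> (c & ((a -> a) & a))): 1 > 0.62, so result = 0.62
  Gödel value = 0.62
Łukasiewicz evaluation:
  (a -> b): min(1, 1 − 0.92 + 0.06) = 0.14
  (c & b) = min(0.62, 0.06) = 0.06
  ((a -> b) -> (c & b)): min(1, 1 − 0.14 + 0.06) = 0.92
  (a -> a): min(1, 1 − 0.92 + 0.92) = 1
  ((a -> a) & a) = min(1, 0.92) = 0.92
  (c & ((a -> a) & a)) = min(0.62, 0.92) = 0.62
  (((a -> b) -> (c & b)) -> (c & ((a -> a) & a))): min(1, 1 − 0.92 + 0.62) = 0.7
  Łukasiewicz value = 0.7
Difference: 0.62 − 0.7 = -0.08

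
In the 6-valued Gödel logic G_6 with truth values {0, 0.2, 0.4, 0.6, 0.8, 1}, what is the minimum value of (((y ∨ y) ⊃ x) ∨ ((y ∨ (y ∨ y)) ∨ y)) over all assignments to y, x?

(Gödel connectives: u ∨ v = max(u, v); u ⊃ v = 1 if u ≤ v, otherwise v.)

The minimum is attained at y = 0.2, x = 0:
  (y ∨ y) = max(0.2, 0.2) = 0.2
  ((y ∨ y) ⊃ x): 0.2 > 0, so result = 0
  (y ∨ y) = max(0.2, 0.2) = 0.2
  (y ∨ (y ∨ y)) = max(0.2, 0.2) = 0.2
  ((y ∨ (y ∨ y)) ∨ y) = max(0.2, 0.2) = 0.2
  (((y ∨ y) ⊃ x) ∨ ((y ∨ (y ∨ y)) ∨ y)) = max(0, 0.2) = 0.2
Checking all 36 assignments confirms none give a value below 0.20.

0.20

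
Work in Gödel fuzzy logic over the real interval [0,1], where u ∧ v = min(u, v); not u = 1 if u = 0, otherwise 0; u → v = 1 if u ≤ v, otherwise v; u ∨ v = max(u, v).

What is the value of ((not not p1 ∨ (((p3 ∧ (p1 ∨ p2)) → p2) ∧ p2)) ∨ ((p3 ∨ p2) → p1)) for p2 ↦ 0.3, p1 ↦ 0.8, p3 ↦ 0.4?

1.00

not p1: Gödel ¬ of 0.8 = 0 (operand ≠ 0)
not not p1: Gödel ¬ of 0 = 1 (operand is 0)
(p1 ∨ p2) = max(0.8, 0.3) = 0.8
(p3 ∧ (p1 ∨ p2)) = min(0.4, 0.8) = 0.4
((p3 ∧ (p1 ∨ p2)) → p2): 0.4 > 0.3, so result = 0.3
(((p3 ∧ (p1 ∨ p2)) → p2) ∧ p2) = min(0.3, 0.3) = 0.3
(not not p1 ∨ (((p3 ∧ (p1 ∨ p2)) → p2) ∧ p2)) = max(1, 0.3) = 1
(p3 ∨ p2) = max(0.4, 0.3) = 0.4
((p3 ∨ p2) → p1): 0.4 ≤ 0.8, so result = 1
((not not p1 ∨ (((p3 ∧ (p1 ∨ p2)) → p2) ∧ p2)) ∨ ((p3 ∨ p2) → p1)) = max(1, 1) = 1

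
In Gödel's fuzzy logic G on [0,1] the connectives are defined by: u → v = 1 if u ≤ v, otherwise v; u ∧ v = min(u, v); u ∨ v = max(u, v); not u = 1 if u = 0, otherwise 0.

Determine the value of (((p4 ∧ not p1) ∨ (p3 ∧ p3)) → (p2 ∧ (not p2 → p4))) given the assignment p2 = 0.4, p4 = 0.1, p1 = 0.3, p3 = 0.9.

0.40

not p1: Gödel ¬ of 0.3 = 0 (operand ≠ 0)
(p4 ∧ not p1) = min(0.1, 0) = 0
(p3 ∧ p3) = min(0.9, 0.9) = 0.9
((p4 ∧ not p1) ∨ (p3 ∧ p3)) = max(0, 0.9) = 0.9
not p2: Gödel ¬ of 0.4 = 0 (operand ≠ 0)
(not p2 → p4): 0 ≤ 0.1, so result = 1
(p2 ∧ (not p2 → p4)) = min(0.4, 1) = 0.4
(((p4 ∧ not p1) ∨ (p3 ∧ p3)) → (p2 ∧ (not p2 → p4))): 0.9 > 0.4, so result = 0.4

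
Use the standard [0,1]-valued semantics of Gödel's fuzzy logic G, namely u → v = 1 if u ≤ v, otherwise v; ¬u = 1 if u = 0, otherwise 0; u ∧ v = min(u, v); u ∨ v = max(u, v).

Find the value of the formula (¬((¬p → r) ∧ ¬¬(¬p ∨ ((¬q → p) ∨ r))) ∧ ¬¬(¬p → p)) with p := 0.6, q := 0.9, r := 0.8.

¬p: Gödel ¬ of 0.6 = 0 (operand ≠ 0)
(¬p → r): 0 ≤ 0.8, so result = 1
¬p: Gödel ¬ of 0.6 = 0 (operand ≠ 0)
¬q: Gödel ¬ of 0.9 = 0 (operand ≠ 0)
(¬q → p): 0 ≤ 0.6, so result = 1
((¬q → p) ∨ r) = max(1, 0.8) = 1
(¬p ∨ ((¬q → p) ∨ r)) = max(0, 1) = 1
¬(¬p ∨ ((¬q → p) ∨ r)): Gödel ¬ of 1 = 0 (operand ≠ 0)
¬¬(¬p ∨ ((¬q → p) ∨ r)): Gödel ¬ of 0 = 1 (operand is 0)
((¬p → r) ∧ ¬¬(¬p ∨ ((¬q → p) ∨ r))) = min(1, 1) = 1
¬((¬p → r) ∧ ¬¬(¬p ∨ ((¬q → p) ∨ r))): Gödel ¬ of 1 = 0 (operand ≠ 0)
¬p: Gödel ¬ of 0.6 = 0 (operand ≠ 0)
(¬p → p): 0 ≤ 0.6, so result = 1
¬(¬p → p): Gödel ¬ of 1 = 0 (operand ≠ 0)
¬¬(¬p → p): Gödel ¬ of 0 = 1 (operand is 0)
(¬((¬p → r) ∧ ¬¬(¬p ∨ ((¬q → p) ∨ r))) ∧ ¬¬(¬p → p)) = min(0, 1) = 0

0.00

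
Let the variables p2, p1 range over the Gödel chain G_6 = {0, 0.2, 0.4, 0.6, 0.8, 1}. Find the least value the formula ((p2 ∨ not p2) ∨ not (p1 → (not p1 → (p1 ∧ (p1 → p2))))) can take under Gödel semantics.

0.20

The minimum is attained at p2 = 0.2, p1 = 0:
  not p2: Gödel ¬ of 0.2 = 0 (operand ≠ 0)
  (p2 ∨ not p2) = max(0.2, 0) = 0.2
  not p1: Gödel ¬ of 0 = 1 (operand is 0)
  (p1 → p2): 0 ≤ 0.2, so result = 1
  (p1 ∧ (p1 → p2)) = min(0, 1) = 0
  (not p1 → (p1 ∧ (p1 → p2))): 1 > 0, so result = 0
  (p1 → (not p1 → (p1 ∧ (p1 → p2)))): 0 ≤ 0, so result = 1
  not (p1 → (not p1 → (p1 ∧ (p1 → p2)))): Gödel ¬ of 1 = 0 (operand ≠ 0)
  ((p2 ∨ not p2) ∨ not (p1 → (not p1 → (p1 ∧ (p1 → p2))))) = max(0.2, 0) = 0.2
Checking all 36 assignments confirms none give a value below 0.20.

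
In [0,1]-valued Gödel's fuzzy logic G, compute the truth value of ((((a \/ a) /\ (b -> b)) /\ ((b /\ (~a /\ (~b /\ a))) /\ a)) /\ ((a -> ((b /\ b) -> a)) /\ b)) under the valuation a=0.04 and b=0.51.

0.00

(a \/ a) = max(0.04, 0.04) = 0.04
(b -> b): 0.51 ≤ 0.51, so result = 1
((a \/ a) /\ (b -> b)) = min(0.04, 1) = 0.04
~a: Gödel ¬ of 0.04 = 0 (operand ≠ 0)
~b: Gödel ¬ of 0.51 = 0 (operand ≠ 0)
(~b /\ a) = min(0, 0.04) = 0
(~a /\ (~b /\ a)) = min(0, 0) = 0
(b /\ (~a /\ (~b /\ a))) = min(0.51, 0) = 0
((b /\ (~a /\ (~b /\ a))) /\ a) = min(0, 0.04) = 0
(((a \/ a) /\ (b -> b)) /\ ((b /\ (~a /\ (~b /\ a))) /\ a)) = min(0.04, 0) = 0
(b /\ b) = min(0.51, 0.51) = 0.51
((b /\ b) -> a): 0.51 > 0.04, so result = 0.04
(a -> ((b /\ b) -> a)): 0.04 ≤ 0.04, so result = 1
((a -> ((b /\ b) -> a)) /\ b) = min(1, 0.51) = 0.51
((((a \/ a) /\ (b -> b)) /\ ((b /\ (~a /\ (~b /\ a))) /\ a)) /\ ((a -> ((b /\ b) -> a)) /\ b)) = min(0, 0.51) = 0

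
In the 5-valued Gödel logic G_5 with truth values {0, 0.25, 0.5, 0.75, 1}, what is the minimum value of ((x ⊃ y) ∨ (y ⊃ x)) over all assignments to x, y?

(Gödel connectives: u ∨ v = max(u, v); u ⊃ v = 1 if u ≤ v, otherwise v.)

Every assignment gives 1. For instance at x = 0, y = 0:
  (x ⊃ y): 0 ≤ 0, so result = 1
  (y ⊃ x): 0 ≤ 0, so result = 1
  ((x ⊃ y) ∨ (y ⊃ x)) = max(1, 1) = 1
All 25 assignments give value 1 — the formula is a G_5-tautology.

1.00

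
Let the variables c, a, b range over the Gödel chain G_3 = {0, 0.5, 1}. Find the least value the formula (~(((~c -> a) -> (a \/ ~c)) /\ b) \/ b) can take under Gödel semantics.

The minimum is attained at c = 0, a = 0, b = 0.5:
  ~c: Gödel ¬ of 0 = 1 (operand is 0)
  (~c -> a): 1 > 0, so result = 0
  ~c: Gödel ¬ of 0 = 1 (operand is 0)
  (a \/ ~c) = max(0, 1) = 1
  ((~c -> a) -> (a \/ ~c)): 0 ≤ 1, so result = 1
  (((~c -> a) -> (a \/ ~c)) /\ b) = min(1, 0.5) = 0.5
  ~(((~c -> a) -> (a \/ ~c)) /\ b): Gödel ¬ of 0.5 = 0 (operand ≠ 0)
  (~(((~c -> a) -> (a \/ ~c)) /\ b) \/ b) = max(0, 0.5) = 0.5
Checking all 27 assignments confirms none give a value below 0.50.

0.50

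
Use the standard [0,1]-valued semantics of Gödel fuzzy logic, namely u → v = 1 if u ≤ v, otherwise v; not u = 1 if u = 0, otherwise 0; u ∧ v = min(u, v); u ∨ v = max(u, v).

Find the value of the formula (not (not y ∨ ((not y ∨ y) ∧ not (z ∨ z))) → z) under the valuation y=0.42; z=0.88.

not y: Gödel ¬ of 0.42 = 0 (operand ≠ 0)
not y: Gödel ¬ of 0.42 = 0 (operand ≠ 0)
(not y ∨ y) = max(0, 0.42) = 0.42
(z ∨ z) = max(0.88, 0.88) = 0.88
not (z ∨ z): Gödel ¬ of 0.88 = 0 (operand ≠ 0)
((not y ∨ y) ∧ not (z ∨ z)) = min(0.42, 0) = 0
(not y ∨ ((not y ∨ y) ∧ not (z ∨ z))) = max(0, 0) = 0
not (not y ∨ ((not y ∨ y) ∧ not (z ∨ z))): Gödel ¬ of 0 = 1 (operand is 0)
(not (not y ∨ ((not y ∨ y) ∧ not (z ∨ z))) → z): 1 > 0.88, so result = 0.88

0.88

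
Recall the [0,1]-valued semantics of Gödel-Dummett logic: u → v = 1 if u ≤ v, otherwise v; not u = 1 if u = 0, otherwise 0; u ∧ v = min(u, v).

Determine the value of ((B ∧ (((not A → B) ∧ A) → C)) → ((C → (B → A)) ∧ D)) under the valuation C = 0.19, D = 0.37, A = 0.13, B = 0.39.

not A: Gödel ¬ of 0.13 = 0 (operand ≠ 0)
(not A → B): 0 ≤ 0.39, so result = 1
((not A → B) ∧ A) = min(1, 0.13) = 0.13
(((not A → B) ∧ A) → C): 0.13 ≤ 0.19, so result = 1
(B ∧ (((not A → B) ∧ A) → C)) = min(0.39, 1) = 0.39
(B → A): 0.39 > 0.13, so result = 0.13
(C → (B → A)): 0.19 > 0.13, so result = 0.13
((C → (B → A)) ∧ D) = min(0.13, 0.37) = 0.13
((B ∧ (((not A → B) ∧ A) → C)) → ((C → (B → A)) ∧ D)): 0.39 > 0.13, so result = 0.13

0.13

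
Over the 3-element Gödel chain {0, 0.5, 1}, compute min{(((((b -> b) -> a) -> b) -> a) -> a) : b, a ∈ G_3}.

0.50

The minimum is attained at b = 0, a = 0.5:
  (b -> b): 0 ≤ 0, so result = 1
  ((b -> b) -> a): 1 > 0.5, so result = 0.5
  (((b -> b) -> a) -> b): 0.5 > 0, so result = 0
  ((((b -> b) -> a) -> b) -> a): 0 ≤ 0.5, so result = 1
  (((((b -> b) -> a) -> b) -> a) -> a): 1 > 0.5, so result = 0.5
Checking all 9 assignments confirms none give a value below 0.50.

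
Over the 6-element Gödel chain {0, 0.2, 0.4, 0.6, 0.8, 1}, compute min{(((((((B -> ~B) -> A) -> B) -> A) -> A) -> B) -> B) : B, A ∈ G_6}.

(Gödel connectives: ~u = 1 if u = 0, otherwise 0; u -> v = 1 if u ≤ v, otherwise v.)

0.20

The minimum is attained at B = 0.2, A = 0.2:
  ~B: Gödel ¬ of 0.2 = 0 (operand ≠ 0)
  (B -> ~B): 0.2 > 0, so result = 0
  ((B -> ~B) -> A): 0 ≤ 0.2, so result = 1
  (((B -> ~B) -> A) -> B): 1 > 0.2, so result = 0.2
  ((((B -> ~B) -> A) -> B) -> A): 0.2 ≤ 0.2, so result = 1
  (((((B -> ~B) -> A) -> B) -> A) -> A): 1 > 0.2, so result = 0.2
  ((((((B -> ~B) -> A) -> B) -> A) -> A) -> B): 0.2 ≤ 0.2, so result = 1
  (((((((B -> ~B) -> A) -> B) -> A) -> A) -> B) -> B): 1 > 0.2, so result = 0.2
Checking all 36 assignments confirms none give a value below 0.20.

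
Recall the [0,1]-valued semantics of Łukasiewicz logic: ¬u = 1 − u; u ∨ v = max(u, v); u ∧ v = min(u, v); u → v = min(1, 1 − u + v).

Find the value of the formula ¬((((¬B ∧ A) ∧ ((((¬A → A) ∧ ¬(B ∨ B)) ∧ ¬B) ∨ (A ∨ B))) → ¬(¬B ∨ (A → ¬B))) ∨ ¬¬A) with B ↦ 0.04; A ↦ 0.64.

0.36

¬B: Łukasiewicz ¬ gives 1 − 0.04 = 0.96
(¬B ∧ A) = min(0.96, 0.64) = 0.64
¬A: Łukasiewicz ¬ gives 1 − 0.64 = 0.36
(¬A → A): min(1, 1 − 0.36 + 0.64) = 1
(B ∨ B) = max(0.04, 0.04) = 0.04
¬(B ∨ B): Łukasiewicz ¬ gives 1 − 0.04 = 0.96
((¬A → A) ∧ ¬(B ∨ B)) = min(1, 0.96) = 0.96
¬B: Łukasiewicz ¬ gives 1 − 0.04 = 0.96
(((¬A → A) ∧ ¬(B ∨ B)) ∧ ¬B) = min(0.96, 0.96) = 0.96
(A ∨ B) = max(0.64, 0.04) = 0.64
((((¬A → A) ∧ ¬(B ∨ B)) ∧ ¬B) ∨ (A ∨ B)) = max(0.96, 0.64) = 0.96
((¬B ∧ A) ∧ ((((¬A → A) ∧ ¬(B ∨ B)) ∧ ¬B) ∨ (A ∨ B))) = min(0.64, 0.96) = 0.64
¬B: Łukasiewicz ¬ gives 1 − 0.04 = 0.96
¬B: Łukasiewicz ¬ gives 1 − 0.04 = 0.96
(A → ¬B): min(1, 1 − 0.64 + 0.96) = 1
(¬B ∨ (A → ¬B)) = max(0.96, 1) = 1
¬(¬B ∨ (A → ¬B)): Łukasiewicz ¬ gives 1 − 1 = 0
(((¬B ∧ A) ∧ ((((¬A → A) ∧ ¬(B ∨ B)) ∧ ¬B) ∨ (A ∨ B))) → ¬(¬B ∨ (A → ¬B))): min(1, 1 − 0.64 + 0) = 0.36
¬A: Łukasiewicz ¬ gives 1 − 0.64 = 0.36
¬¬A: Łukasiewicz ¬ gives 1 − 0.36 = 0.64
((((¬B ∧ A) ∧ ((((¬A → A) ∧ ¬(B ∨ B)) ∧ ¬B) ∨ (A ∨ B))) → ¬(¬B ∨ (A → ¬B))) ∨ ¬¬A) = max(0.36, 0.64) = 0.64
¬((((¬B ∧ A) ∧ ((((¬A → A) ∧ ¬(B ∨ B)) ∧ ¬B) ∨ (A ∨ B))) → ¬(¬B ∨ (A → ¬B))) ∨ ¬¬A): Łukasiewicz ¬ gives 1 − 0.64 = 0.36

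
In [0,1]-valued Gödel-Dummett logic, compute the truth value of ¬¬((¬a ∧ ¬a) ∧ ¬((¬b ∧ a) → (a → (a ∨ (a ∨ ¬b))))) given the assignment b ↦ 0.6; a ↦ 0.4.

0.00

¬a: Gödel ¬ of 0.4 = 0 (operand ≠ 0)
¬a: Gödel ¬ of 0.4 = 0 (operand ≠ 0)
(¬a ∧ ¬a) = min(0, 0) = 0
¬b: Gödel ¬ of 0.6 = 0 (operand ≠ 0)
(¬b ∧ a) = min(0, 0.4) = 0
¬b: Gödel ¬ of 0.6 = 0 (operand ≠ 0)
(a ∨ ¬b) = max(0.4, 0) = 0.4
(a ∨ (a ∨ ¬b)) = max(0.4, 0.4) = 0.4
(a → (a ∨ (a ∨ ¬b))): 0.4 ≤ 0.4, so result = 1
((¬b ∧ a) → (a → (a ∨ (a ∨ ¬b)))): 0 ≤ 1, so result = 1
¬((¬b ∧ a) → (a → (a ∨ (a ∨ ¬b)))): Gödel ¬ of 1 = 0 (operand ≠ 0)
((¬a ∧ ¬a) ∧ ¬((¬b ∧ a) → (a → (a ∨ (a ∨ ¬b))))) = min(0, 0) = 0
¬((¬a ∧ ¬a) ∧ ¬((¬b ∧ a) → (a → (a ∨ (a ∨ ¬b))))): Gödel ¬ of 0 = 1 (operand is 0)
¬¬((¬a ∧ ¬a) ∧ ¬((¬b ∧ a) → (a → (a ∨ (a ∨ ¬b))))): Gödel ¬ of 1 = 0 (operand ≠ 0)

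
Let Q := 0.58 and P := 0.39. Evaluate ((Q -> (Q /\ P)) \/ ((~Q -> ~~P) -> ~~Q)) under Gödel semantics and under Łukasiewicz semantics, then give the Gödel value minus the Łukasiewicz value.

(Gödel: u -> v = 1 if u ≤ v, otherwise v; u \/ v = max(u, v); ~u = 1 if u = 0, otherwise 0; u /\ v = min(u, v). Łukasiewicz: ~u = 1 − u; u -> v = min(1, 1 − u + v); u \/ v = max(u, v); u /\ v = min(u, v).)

0.19

Gödel evaluation:
  (Q /\ P) = min(0.58, 0.39) = 0.39
  (Q -> (Q /\ P)): 0.58 > 0.39, so result = 0.39
  ~Q: Gödel ¬ of 0.58 = 0 (operand ≠ 0)
  ~P: Gödel ¬ of 0.39 = 0 (operand ≠ 0)
  ~~P: Gödel ¬ of 0 = 1 (operand is 0)
  (~Q -> ~~P): 0 ≤ 1, so result = 1
  ~Q: Gödel ¬ of 0.58 = 0 (operand ≠ 0)
  ~~Q: Gödel ¬ of 0 = 1 (operand is 0)
  ((~Q -> ~~P) -> ~~Q): 1 ≤ 1, so result = 1
  ((Q -> (Q /\ P)) \/ ((~Q -> ~~P) -> ~~Q)) = max(0.39, 1) = 1
  Gödel value = 1
Łukasiewicz evaluation:
  (Q /\ P) = min(0.58, 0.39) = 0.39
  (Q -> (Q /\ P)): min(1, 1 − 0.58 + 0.39) = 0.81
  ~Q: Łukasiewicz ¬ gives 1 − 0.58 = 0.42
  ~P: Łukasiewicz ¬ gives 1 − 0.39 = 0.61
  ~~P: Łukasiewicz ¬ gives 1 − 0.61 = 0.39
  (~Q -> ~~P): min(1, 1 − 0.42 + 0.39) = 0.97
  ~Q: Łukasiewicz ¬ gives 1 − 0.58 = 0.42
  ~~Q: Łukasiewicz ¬ gives 1 − 0.42 = 0.58
  ((~Q -> ~~P) -> ~~Q): min(1, 1 − 0.97 + 0.58) = 0.61
  ((Q -> (Q /\ P)) \/ ((~Q -> ~~P) -> ~~Q)) = max(0.81, 0.61) = 0.81
  Łukasiewicz value = 0.81
Difference: 1 − 0.81 = 0.19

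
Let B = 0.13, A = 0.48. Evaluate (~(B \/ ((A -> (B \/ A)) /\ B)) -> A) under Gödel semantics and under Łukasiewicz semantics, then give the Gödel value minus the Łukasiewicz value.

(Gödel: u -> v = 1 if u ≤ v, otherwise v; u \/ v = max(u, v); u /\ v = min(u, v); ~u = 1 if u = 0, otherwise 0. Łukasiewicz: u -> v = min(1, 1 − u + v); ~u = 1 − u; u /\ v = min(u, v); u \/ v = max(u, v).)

0.39

Gödel evaluation:
  (B \/ A) = max(0.13, 0.48) = 0.48
  (A -> (B \/ A)): 0.48 ≤ 0.48, so result = 1
  ((A -> (B \/ A)) /\ B) = min(1, 0.13) = 0.13
  (B \/ ((A -> (B \/ A)) /\ B)) = max(0.13, 0.13) = 0.13
  ~(B \/ ((A -> (B \/ A)) /\ B)): Gödel ¬ of 0.13 = 0 (operand ≠ 0)
  (~(B \/ ((A -> (B \/ A)) /\ B)) -> A): 0 ≤ 0.48, so result = 1
  Gödel value = 1
Łukasiewicz evaluation:
  (B \/ A) = max(0.13, 0.48) = 0.48
  (A -> (B \/ A)): min(1, 1 − 0.48 + 0.48) = 1
  ((A -> (B \/ A)) /\ B) = min(1, 0.13) = 0.13
  (B \/ ((A -> (B \/ A)) /\ B)) = max(0.13, 0.13) = 0.13
  ~(B \/ ((A -> (B \/ A)) /\ B)): Łukasiewicz ¬ gives 1 − 0.13 = 0.87
  (~(B \/ ((A -> (B \/ A)) /\ B)) -> A): min(1, 1 − 0.87 + 0.48) = 0.61
  Łukasiewicz value = 0.61
Difference: 1 − 0.61 = 0.39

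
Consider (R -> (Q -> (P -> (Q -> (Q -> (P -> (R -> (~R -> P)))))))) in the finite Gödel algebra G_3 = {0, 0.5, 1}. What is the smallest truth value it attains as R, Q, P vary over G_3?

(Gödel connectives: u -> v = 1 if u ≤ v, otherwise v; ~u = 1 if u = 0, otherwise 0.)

Every assignment gives 1. For instance at R = 0, Q = 0, P = 0:
  ~R: Gödel ¬ of 0 = 1 (operand is 0)
  (~R -> P): 1 > 0, so result = 0
  (R -> (~R -> P)): 0 ≤ 0, so result = 1
  (P -> (R -> (~R -> P))): 0 ≤ 1, so result = 1
  (Q -> (P -> (R -> (~R -> P)))): 0 ≤ 1, so result = 1
  (Q -> (Q -> (P -> (R -> (~R -> P))))): 0 ≤ 1, so result = 1
  (P -> (Q -> (Q -> (P -> (R -> (~R -> P)))))): 0 ≤ 1, so result = 1
  (Q -> (P -> (Q -> (Q -> (P -> (R -> (~R -> P))))))): 0 ≤ 1, so result = 1
  (R -> (Q -> (P -> (Q -> (Q -> (P -> (R -> (~R -> P)))))))): 0 ≤ 1, so result = 1
All 27 assignments give value 1 — the formula is a G_3-tautology.

1.00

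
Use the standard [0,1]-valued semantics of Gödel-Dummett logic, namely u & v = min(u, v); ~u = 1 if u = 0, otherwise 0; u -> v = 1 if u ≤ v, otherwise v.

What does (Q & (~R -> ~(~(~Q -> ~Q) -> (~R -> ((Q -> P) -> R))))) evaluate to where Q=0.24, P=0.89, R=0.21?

~R: Gödel ¬ of 0.21 = 0 (operand ≠ 0)
~Q: Gödel ¬ of 0.24 = 0 (operand ≠ 0)
~Q: Gödel ¬ of 0.24 = 0 (operand ≠ 0)
(~Q -> ~Q): 0 ≤ 0, so result = 1
~(~Q -> ~Q): Gödel ¬ of 1 = 0 (operand ≠ 0)
~R: Gödel ¬ of 0.21 = 0 (operand ≠ 0)
(Q -> P): 0.24 ≤ 0.89, so result = 1
((Q -> P) -> R): 1 > 0.21, so result = 0.21
(~R -> ((Q -> P) -> R)): 0 ≤ 0.21, so result = 1
(~(~Q -> ~Q) -> (~R -> ((Q -> P) -> R))): 0 ≤ 1, so result = 1
~(~(~Q -> ~Q) -> (~R -> ((Q -> P) -> R))): Gödel ¬ of 1 = 0 (operand ≠ 0)
(~R -> ~(~(~Q -> ~Q) -> (~R -> ((Q -> P) -> R)))): 0 ≤ 0, so result = 1
(Q & (~R -> ~(~(~Q -> ~Q) -> (~R -> ((Q -> P) -> R))))) = min(0.24, 1) = 0.24

0.24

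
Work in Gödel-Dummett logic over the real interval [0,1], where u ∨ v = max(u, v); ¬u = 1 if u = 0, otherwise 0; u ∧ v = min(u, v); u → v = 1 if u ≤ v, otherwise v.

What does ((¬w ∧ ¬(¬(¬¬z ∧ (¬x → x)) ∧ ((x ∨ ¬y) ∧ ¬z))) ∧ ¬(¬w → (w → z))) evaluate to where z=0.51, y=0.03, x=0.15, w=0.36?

¬w: Gödel ¬ of 0.36 = 0 (operand ≠ 0)
¬z: Gödel ¬ of 0.51 = 0 (operand ≠ 0)
¬¬z: Gödel ¬ of 0 = 1 (operand is 0)
¬x: Gödel ¬ of 0.15 = 0 (operand ≠ 0)
(¬x → x): 0 ≤ 0.15, so result = 1
(¬¬z ∧ (¬x → x)) = min(1, 1) = 1
¬(¬¬z ∧ (¬x → x)): Gödel ¬ of 1 = 0 (operand ≠ 0)
¬y: Gödel ¬ of 0.03 = 0 (operand ≠ 0)
(x ∨ ¬y) = max(0.15, 0) = 0.15
¬z: Gödel ¬ of 0.51 = 0 (operand ≠ 0)
((x ∨ ¬y) ∧ ¬z) = min(0.15, 0) = 0
(¬(¬¬z ∧ (¬x → x)) ∧ ((x ∨ ¬y) ∧ ¬z)) = min(0, 0) = 0
¬(¬(¬¬z ∧ (¬x → x)) ∧ ((x ∨ ¬y) ∧ ¬z)): Gödel ¬ of 0 = 1 (operand is 0)
(¬w ∧ ¬(¬(¬¬z ∧ (¬x → x)) ∧ ((x ∨ ¬y) ∧ ¬z))) = min(0, 1) = 0
¬w: Gödel ¬ of 0.36 = 0 (operand ≠ 0)
(w → z): 0.36 ≤ 0.51, so result = 1
(¬w → (w → z)): 0 ≤ 1, so result = 1
¬(¬w → (w → z)): Gödel ¬ of 1 = 0 (operand ≠ 0)
((¬w ∧ ¬(¬(¬¬z ∧ (¬x → x)) ∧ ((x ∨ ¬y) ∧ ¬z))) ∧ ¬(¬w → (w → z))) = min(0, 0) = 0

0.00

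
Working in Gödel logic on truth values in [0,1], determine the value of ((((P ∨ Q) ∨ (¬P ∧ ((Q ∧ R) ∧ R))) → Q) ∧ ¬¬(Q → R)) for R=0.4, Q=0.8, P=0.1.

(P ∨ Q) = max(0.1, 0.8) = 0.8
¬P: Gödel ¬ of 0.1 = 0 (operand ≠ 0)
(Q ∧ R) = min(0.8, 0.4) = 0.4
((Q ∧ R) ∧ R) = min(0.4, 0.4) = 0.4
(¬P ∧ ((Q ∧ R) ∧ R)) = min(0, 0.4) = 0
((P ∨ Q) ∨ (¬P ∧ ((Q ∧ R) ∧ R))) = max(0.8, 0) = 0.8
(((P ∨ Q) ∨ (¬P ∧ ((Q ∧ R) ∧ R))) → Q): 0.8 ≤ 0.8, so result = 1
(Q → R): 0.8 > 0.4, so result = 0.4
¬(Q → R): Gödel ¬ of 0.4 = 0 (operand ≠ 0)
¬¬(Q → R): Gödel ¬ of 0 = 1 (operand is 0)
((((P ∨ Q) ∨ (¬P ∧ ((Q ∧ R) ∧ R))) → Q) ∧ ¬¬(Q → R)) = min(1, 1) = 1

1.00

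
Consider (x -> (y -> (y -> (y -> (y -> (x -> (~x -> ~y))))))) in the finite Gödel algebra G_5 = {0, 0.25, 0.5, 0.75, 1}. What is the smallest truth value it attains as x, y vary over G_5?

1.00

Every assignment gives 1. For instance at x = 0, y = 0:
  ~x: Gödel ¬ of 0 = 1 (operand is 0)
  ~y: Gödel ¬ of 0 = 1 (operand is 0)
  (~x -> ~y): 1 ≤ 1, so result = 1
  (x -> (~x -> ~y)): 0 ≤ 1, so result = 1
  (y -> (x -> (~x -> ~y))): 0 ≤ 1, so result = 1
  (y -> (y -> (x -> (~x -> ~y)))): 0 ≤ 1, so result = 1
  (y -> (y -> (y -> (x -> (~x -> ~y))))): 0 ≤ 1, so result = 1
  (y -> (y -> (y -> (y -> (x -> (~x -> ~y)))))): 0 ≤ 1, so result = 1
  (x -> (y -> (y -> (y -> (y -> (x -> (~x -> ~y))))))): 0 ≤ 1, so result = 1
All 25 assignments give value 1 — the formula is a G_5-tautology.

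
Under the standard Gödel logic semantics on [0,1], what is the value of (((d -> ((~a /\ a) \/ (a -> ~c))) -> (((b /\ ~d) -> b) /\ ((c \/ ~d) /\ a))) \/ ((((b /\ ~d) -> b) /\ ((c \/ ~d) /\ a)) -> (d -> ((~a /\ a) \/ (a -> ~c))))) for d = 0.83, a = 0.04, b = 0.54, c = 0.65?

~a: Gödel ¬ of 0.04 = 0 (operand ≠ 0)
(~a /\ a) = min(0, 0.04) = 0
~c: Gödel ¬ of 0.65 = 0 (operand ≠ 0)
(a -> ~c): 0.04 > 0, so result = 0
((~a /\ a) \/ (a -> ~c)) = max(0, 0) = 0
(d -> ((~a /\ a) \/ (a -> ~c))): 0.83 > 0, so result = 0
~d: Gödel ¬ of 0.83 = 0 (operand ≠ 0)
(b /\ ~d) = min(0.54, 0) = 0
((b /\ ~d) -> b): 0 ≤ 0.54, so result = 1
~d: Gödel ¬ of 0.83 = 0 (operand ≠ 0)
(c \/ ~d) = max(0.65, 0) = 0.65
((c \/ ~d) /\ a) = min(0.65, 0.04) = 0.04
(((b /\ ~d) -> b) /\ ((c \/ ~d) /\ a)) = min(1, 0.04) = 0.04
((d -> ((~a /\ a) \/ (a -> ~c))) -> (((b /\ ~d) -> b) /\ ((c \/ ~d) /\ a))): 0 ≤ 0.04, so result = 1
~d: Gödel ¬ of 0.83 = 0 (operand ≠ 0)
(b /\ ~d) = min(0.54, 0) = 0
((b /\ ~d) -> b): 0 ≤ 0.54, so result = 1
~d: Gödel ¬ of 0.83 = 0 (operand ≠ 0)
(c \/ ~d) = max(0.65, 0) = 0.65
((c \/ ~d) /\ a) = min(0.65, 0.04) = 0.04
(((b /\ ~d) -> b) /\ ((c \/ ~d) /\ a)) = min(1, 0.04) = 0.04
~a: Gödel ¬ of 0.04 = 0 (operand ≠ 0)
(~a /\ a) = min(0, 0.04) = 0
~c: Gödel ¬ of 0.65 = 0 (operand ≠ 0)
(a -> ~c): 0.04 > 0, so result = 0
((~a /\ a) \/ (a -> ~c)) = max(0, 0) = 0
(d -> ((~a /\ a) \/ (a -> ~c))): 0.83 > 0, so result = 0
((((b /\ ~d) -> b) /\ ((c \/ ~d) /\ a)) -> (d -> ((~a /\ a) \/ (a -> ~c)))): 0.04 > 0, so result = 0
(((d -> ((~a /\ a) \/ (a -> ~c))) -> (((b /\ ~d) -> b) /\ ((c \/ ~d) /\ a))) \/ ((((b /\ ~d) -> b) /\ ((c \/ ~d) /\ a)) -> (d -> ((~a /\ a) \/ (a -> ~c))))) = max(1, 0) = 1

1.00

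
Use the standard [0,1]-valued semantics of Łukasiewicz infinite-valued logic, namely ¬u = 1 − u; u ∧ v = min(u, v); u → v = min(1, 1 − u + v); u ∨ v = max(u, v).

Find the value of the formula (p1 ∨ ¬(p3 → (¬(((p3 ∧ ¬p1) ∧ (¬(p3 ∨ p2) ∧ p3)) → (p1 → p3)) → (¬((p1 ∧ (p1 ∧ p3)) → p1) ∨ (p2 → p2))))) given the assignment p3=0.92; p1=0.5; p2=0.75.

0.50

¬p1: Łukasiewicz ¬ gives 1 − 0.5 = 0.5
(p3 ∧ ¬p1) = min(0.92, 0.5) = 0.5
(p3 ∨ p2) = max(0.92, 0.75) = 0.92
¬(p3 ∨ p2): Łukasiewicz ¬ gives 1 − 0.92 = 0.08
(¬(p3 ∨ p2) ∧ p3) = min(0.08, 0.92) = 0.08
((p3 ∧ ¬p1) ∧ (¬(p3 ∨ p2) ∧ p3)) = min(0.5, 0.08) = 0.08
(p1 → p3): min(1, 1 − 0.5 + 0.92) = 1
(((p3 ∧ ¬p1) ∧ (¬(p3 ∨ p2) ∧ p3)) → (p1 → p3)): min(1, 1 − 0.08 + 1) = 1
¬(((p3 ∧ ¬p1) ∧ (¬(p3 ∨ p2) ∧ p3)) → (p1 → p3)): Łukasiewicz ¬ gives 1 − 1 = 0
(p1 ∧ p3) = min(0.5, 0.92) = 0.5
(p1 ∧ (p1 ∧ p3)) = min(0.5, 0.5) = 0.5
((p1 ∧ (p1 ∧ p3)) → p1): min(1, 1 − 0.5 + 0.5) = 1
¬((p1 ∧ (p1 ∧ p3)) → p1): Łukasiewicz ¬ gives 1 − 1 = 0
(p2 → p2): min(1, 1 − 0.75 + 0.75) = 1
(¬((p1 ∧ (p1 ∧ p3)) → p1) ∨ (p2 → p2)) = max(0, 1) = 1
(¬(((p3 ∧ ¬p1) ∧ (¬(p3 ∨ p2) ∧ p3)) → (p1 → p3)) → (¬((p1 ∧ (p1 ∧ p3)) → p1) ∨ (p2 → p2))): min(1, 1 − 0 + 1) = 1
(p3 → (¬(((p3 ∧ ¬p1) ∧ (¬(p3 ∨ p2) ∧ p3)) → (p1 → p3)) → (¬((p1 ∧ (p1 ∧ p3)) → p1) ∨ (p2 → p2)))): min(1, 1 − 0.92 + 1) = 1
¬(p3 → (¬(((p3 ∧ ¬p1) ∧ (¬(p3 ∨ p2) ∧ p3)) → (p1 → p3)) → (¬((p1 ∧ (p1 ∧ p3)) → p1) ∨ (p2 → p2)))): Łukasiewicz ¬ gives 1 − 1 = 0
(p1 ∨ ¬(p3 → (¬(((p3 ∧ ¬p1) ∧ (¬(p3 ∨ p2) ∧ p3)) → (p1 → p3)) → (¬((p1 ∧ (p1 ∧ p3)) → p1) ∨ (p2 → p2))))) = max(0.5, 0) = 0.5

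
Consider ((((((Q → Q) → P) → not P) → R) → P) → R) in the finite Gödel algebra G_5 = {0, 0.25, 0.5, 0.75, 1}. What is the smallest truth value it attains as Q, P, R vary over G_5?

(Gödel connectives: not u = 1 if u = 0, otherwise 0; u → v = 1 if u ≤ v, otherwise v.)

0.00

The minimum is attained at Q = 0, P = 0, R = 0:
  (Q → Q): 0 ≤ 0, so result = 1
  ((Q → Q) → P): 1 > 0, so result = 0
  not P: Gödel ¬ of 0 = 1 (operand is 0)
  (((Q → Q) → P) → not P): 0 ≤ 1, so result = 1
  ((((Q → Q) → P) → not P) → R): 1 > 0, so result = 0
  (((((Q → Q) → P) → not P) → R) → P): 0 ≤ 0, so result = 1
  ((((((Q → Q) → P) → not P) → R) → P) → R): 1 > 0, so result = 0
Checking all 125 assignments confirms none give a value below 0.00.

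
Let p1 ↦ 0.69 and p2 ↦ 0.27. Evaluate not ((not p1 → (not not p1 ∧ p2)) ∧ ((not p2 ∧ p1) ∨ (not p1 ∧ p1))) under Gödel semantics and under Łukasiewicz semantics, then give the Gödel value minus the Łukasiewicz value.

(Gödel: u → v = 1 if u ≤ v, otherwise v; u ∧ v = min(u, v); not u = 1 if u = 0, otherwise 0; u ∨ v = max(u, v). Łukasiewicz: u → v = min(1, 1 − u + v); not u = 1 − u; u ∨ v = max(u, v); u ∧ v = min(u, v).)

Gödel evaluation:
  not p1: Gödel ¬ of 0.69 = 0 (operand ≠ 0)
  not p1: Gödel ¬ of 0.69 = 0 (operand ≠ 0)
  not not p1: Gödel ¬ of 0 = 1 (operand is 0)
  (not not p1 ∧ p2) = min(1, 0.27) = 0.27
  (not p1 → (not not p1 ∧ p2)): 0 ≤ 0.27, so result = 1
  not p2: Gödel ¬ of 0.27 = 0 (operand ≠ 0)
  (not p2 ∧ p1) = min(0, 0.69) = 0
  not p1: Gödel ¬ of 0.69 = 0 (operand ≠ 0)
  (not p1 ∧ p1) = min(0, 0.69) = 0
  ((not p2 ∧ p1) ∨ (not p1 ∧ p1)) = max(0, 0) = 0
  ((not p1 → (not not p1 ∧ p2)) ∧ ((not p2 ∧ p1) ∨ (not p1 ∧ p1))) = min(1, 0) = 0
  not ((not p1 → (not not p1 ∧ p2)) ∧ ((not p2 ∧ p1) ∨ (not p1 ∧ p1))): Gödel ¬ of 0 = 1 (operand is 0)
  Gödel value = 1
Łukasiewicz evaluation:
  not p1: Łukasiewicz ¬ gives 1 − 0.69 = 0.31
  not p1: Łukasiewicz ¬ gives 1 − 0.69 = 0.31
  not not p1: Łukasiewicz ¬ gives 1 − 0.31 = 0.69
  (not not p1 ∧ p2) = min(0.69, 0.27) = 0.27
  (not p1 → (not not p1 ∧ p2)): min(1, 1 − 0.31 + 0.27) = 0.96
  not p2: Łukasiewicz ¬ gives 1 − 0.27 = 0.73
  (not p2 ∧ p1) = min(0.73, 0.69) = 0.69
  not p1: Łukasiewicz ¬ gives 1 − 0.69 = 0.31
  (not p1 ∧ p1) = min(0.31, 0.69) = 0.31
  ((not p2 ∧ p1) ∨ (not p1 ∧ p1)) = max(0.69, 0.31) = 0.69
  ((not p1 → (not not p1 ∧ p2)) ∧ ((not p2 ∧ p1) ∨ (not p1 ∧ p1))) = min(0.96, 0.69) = 0.69
  not ((not p1 → (not not p1 ∧ p2)) ∧ ((not p2 ∧ p1) ∨ (not p1 ∧ p1))): Łukasiewicz ¬ gives 1 − 0.69 = 0.31
  Łukasiewicz value = 0.31
Difference: 1 − 0.31 = 0.69

0.69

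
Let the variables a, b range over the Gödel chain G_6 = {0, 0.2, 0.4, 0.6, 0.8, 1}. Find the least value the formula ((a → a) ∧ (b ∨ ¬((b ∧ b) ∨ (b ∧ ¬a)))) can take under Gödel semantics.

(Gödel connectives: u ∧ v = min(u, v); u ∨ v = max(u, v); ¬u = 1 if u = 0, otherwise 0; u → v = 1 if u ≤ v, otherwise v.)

0.20

The minimum is attained at a = 0, b = 0.2:
  (a → a): 0 ≤ 0, so result = 1
  (b ∧ b) = min(0.2, 0.2) = 0.2
  ¬a: Gödel ¬ of 0 = 1 (operand is 0)
  (b ∧ ¬a) = min(0.2, 1) = 0.2
  ((b ∧ b) ∨ (b ∧ ¬a)) = max(0.2, 0.2) = 0.2
  ¬((b ∧ b) ∨ (b ∧ ¬a)): Gödel ¬ of 0.2 = 0 (operand ≠ 0)
  (b ∨ ¬((b ∧ b) ∨ (b ∧ ¬a))) = max(0.2, 0) = 0.2
  ((a → a) ∧ (b ∨ ¬((b ∧ b) ∨ (b ∧ ¬a)))) = min(1, 0.2) = 0.2
Checking all 36 assignments confirms none give a value below 0.20.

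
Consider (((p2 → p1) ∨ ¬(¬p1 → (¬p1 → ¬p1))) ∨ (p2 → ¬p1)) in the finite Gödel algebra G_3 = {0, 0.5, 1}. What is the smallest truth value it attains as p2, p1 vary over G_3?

The minimum is attained at p2 = 1, p1 = 0.5:
  (p2 → p1): 1 > 0.5, so result = 0.5
  ¬p1: Gödel ¬ of 0.5 = 0 (operand ≠ 0)
  ¬p1: Gödel ¬ of 0.5 = 0 (operand ≠ 0)
  ¬p1: Gödel ¬ of 0.5 = 0 (operand ≠ 0)
  (¬p1 → ¬p1): 0 ≤ 0, so result = 1
  (¬p1 → (¬p1 → ¬p1)): 0 ≤ 1, so result = 1
  ¬(¬p1 → (¬p1 → ¬p1)): Gödel ¬ of 1 = 0 (operand ≠ 0)
  ((p2 → p1) ∨ ¬(¬p1 → (¬p1 → ¬p1))) = max(0.5, 0) = 0.5
  ¬p1: Gödel ¬ of 0.5 = 0 (operand ≠ 0)
  (p2 → ¬p1): 1 > 0, so result = 0
  (((p2 → p1) ∨ ¬(¬p1 → (¬p1 → ¬p1))) ∨ (p2 → ¬p1)) = max(0.5, 0) = 0.5
Checking all 9 assignments confirms none give a value below 0.50.

0.50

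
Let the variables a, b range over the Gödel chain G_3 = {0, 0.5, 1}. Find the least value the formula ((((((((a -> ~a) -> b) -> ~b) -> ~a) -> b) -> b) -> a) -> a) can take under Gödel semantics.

0.50

The minimum is attained at a = 0.5, b = 0:
  ~a: Gödel ¬ of 0.5 = 0 (operand ≠ 0)
  (a -> ~a): 0.5 > 0, so result = 0
  ((a -> ~a) -> b): 0 ≤ 0, so result = 1
  ~b: Gödel ¬ of 0 = 1 (operand is 0)
  (((a -> ~a) -> b) -> ~b): 1 ≤ 1, so result = 1
  ~a: Gödel ¬ of 0.5 = 0 (operand ≠ 0)
  ((((a -> ~a) -> b) -> ~b) -> ~a): 1 > 0, so result = 0
  (((((a -> ~a) -> b) -> ~b) -> ~a) -> b): 0 ≤ 0, so result = 1
  ((((((a -> ~a) -> b) -> ~b) -> ~a) -> b) -> b): 1 > 0, so result = 0
  (((((((a -> ~a) -> b) -> ~b) -> ~a) -> b) -> b) -> a): 0 ≤ 0.5, so result = 1
  ((((((((a -> ~a) -> b) -> ~b) -> ~a) -> b) -> b) -> a) -> a): 1 > 0.5, so result = 0.5
Checking all 9 assignments confirms none give a value below 0.50.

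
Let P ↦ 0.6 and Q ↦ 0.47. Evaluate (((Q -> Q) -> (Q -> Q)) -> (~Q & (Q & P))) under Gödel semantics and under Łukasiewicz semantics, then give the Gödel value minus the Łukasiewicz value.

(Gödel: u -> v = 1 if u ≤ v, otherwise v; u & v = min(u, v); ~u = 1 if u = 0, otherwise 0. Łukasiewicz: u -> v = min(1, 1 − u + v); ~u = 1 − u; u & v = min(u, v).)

-0.47

Gödel evaluation:
  (Q -> Q): 0.47 ≤ 0.47, so result = 1
  (Q -> Q): 0.47 ≤ 0.47, so result = 1
  ((Q -> Q) -> (Q -> Q)): 1 ≤ 1, so result = 1
  ~Q: Gödel ¬ of 0.47 = 0 (operand ≠ 0)
  (Q & P) = min(0.47, 0.6) = 0.47
  (~Q & (Q & P)) = min(0, 0.47) = 0
  (((Q -> Q) -> (Q -> Q)) -> (~Q & (Q & P))): 1 > 0, so result = 0
  Gödel value = 0
Łukasiewicz evaluation:
  (Q -> Q): min(1, 1 − 0.47 + 0.47) = 1
  (Q -> Q): min(1, 1 − 0.47 + 0.47) = 1
  ((Q -> Q) -> (Q -> Q)): min(1, 1 − 1 + 1) = 1
  ~Q: Łukasiewicz ¬ gives 1 − 0.47 = 0.53
  (Q & P) = min(0.47, 0.6) = 0.47
  (~Q & (Q & P)) = min(0.53, 0.47) = 0.47
  (((Q -> Q) -> (Q -> Q)) -> (~Q & (Q & P))): min(1, 1 − 1 + 0.47) = 0.47
  Łukasiewicz value = 0.47
Difference: 0 − 0.47 = -0.47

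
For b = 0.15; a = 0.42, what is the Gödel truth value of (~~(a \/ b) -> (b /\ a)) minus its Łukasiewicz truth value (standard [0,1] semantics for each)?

-0.58

Gödel evaluation:
  (a \/ b) = max(0.42, 0.15) = 0.42
  ~(a \/ b): Gödel ¬ of 0.42 = 0 (operand ≠ 0)
  ~~(a \/ b): Gödel ¬ of 0 = 1 (operand is 0)
  (b /\ a) = min(0.15, 0.42) = 0.15
  (~~(a \/ b) -> (b /\ a)): 1 > 0.15, so result = 0.15
  Gödel value = 0.15
Łukasiewicz evaluation:
  (a \/ b) = max(0.42, 0.15) = 0.42
  ~(a \/ b): Łukasiewicz ¬ gives 1 − 0.42 = 0.58
  ~~(a \/ b): Łukasiewicz ¬ gives 1 − 0.58 = 0.42
  (b /\ a) = min(0.15, 0.42) = 0.15
  (~~(a \/ b) -> (b /\ a)): min(1, 1 − 0.42 + 0.15) = 0.73
  Łukasiewicz value = 0.73
Difference: 0.15 − 0.73 = -0.58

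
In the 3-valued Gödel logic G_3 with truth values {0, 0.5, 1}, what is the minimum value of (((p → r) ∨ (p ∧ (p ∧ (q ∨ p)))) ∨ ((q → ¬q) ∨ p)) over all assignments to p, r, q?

0.50

The minimum is attained at p = 0.5, r = 0, q = 0.5:
  (p → r): 0.5 > 0, so result = 0
  (q ∨ p) = max(0.5, 0.5) = 0.5
  (p ∧ (q ∨ p)) = min(0.5, 0.5) = 0.5
  (p ∧ (p ∧ (q ∨ p))) = min(0.5, 0.5) = 0.5
  ((p → r) ∨ (p ∧ (p ∧ (q ∨ p)))) = max(0, 0.5) = 0.5
  ¬q: Gödel ¬ of 0.5 = 0 (operand ≠ 0)
  (q → ¬q): 0.5 > 0, so result = 0
  ((q → ¬q) ∨ p) = max(0, 0.5) = 0.5
  (((p → r) ∨ (p ∧ (p ∧ (q ∨ p)))) ∨ ((q → ¬q) ∨ p)) = max(0.5, 0.5) = 0.5
Checking all 27 assignments confirms none give a value below 0.50.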